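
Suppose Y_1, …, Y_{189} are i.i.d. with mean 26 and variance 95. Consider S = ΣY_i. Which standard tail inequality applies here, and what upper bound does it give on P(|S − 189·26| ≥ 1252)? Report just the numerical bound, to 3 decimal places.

0.011

With mean and variance of each term known, Chebyshev's inequality bounds the deviation of the sum (or sample mean).
Var(S) = n·Var(Y_i) = 189·95 = 17955.
Chebyshev: P(|S − 189·26| ≥ 1252) ≤ Var(S)/1252² = 17955/1567504 = 0.0115.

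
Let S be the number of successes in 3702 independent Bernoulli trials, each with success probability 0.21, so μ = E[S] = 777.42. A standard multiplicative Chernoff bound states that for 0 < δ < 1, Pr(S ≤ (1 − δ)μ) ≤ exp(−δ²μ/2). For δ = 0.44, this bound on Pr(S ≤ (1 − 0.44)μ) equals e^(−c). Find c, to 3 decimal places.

c = δ²μ/2 = 0.44²·777.42/2 = 75.2543.

75.254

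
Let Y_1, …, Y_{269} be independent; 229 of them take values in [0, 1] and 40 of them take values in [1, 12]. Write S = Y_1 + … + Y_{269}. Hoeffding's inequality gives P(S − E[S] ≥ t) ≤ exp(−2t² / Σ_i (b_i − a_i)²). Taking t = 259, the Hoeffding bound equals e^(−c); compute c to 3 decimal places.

Σ(b_i − a_i)² = 229·1² + 40·11² = 5069.
c = 2t² / 5069 = 2·259² / 5069 = 26.4672.

26.467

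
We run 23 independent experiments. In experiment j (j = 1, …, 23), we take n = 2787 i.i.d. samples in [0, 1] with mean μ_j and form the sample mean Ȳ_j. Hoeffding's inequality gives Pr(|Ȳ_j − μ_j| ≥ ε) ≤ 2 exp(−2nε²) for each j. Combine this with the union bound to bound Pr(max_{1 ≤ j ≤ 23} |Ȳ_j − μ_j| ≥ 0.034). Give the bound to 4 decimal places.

0.0732

Per-experiment Hoeffding bound: 2·exp(−2·2787·0.034²) = 2·exp(−6.44354) = 0.0031815.
Union bound over 23 events: 23·0.0031815 = 0.07317.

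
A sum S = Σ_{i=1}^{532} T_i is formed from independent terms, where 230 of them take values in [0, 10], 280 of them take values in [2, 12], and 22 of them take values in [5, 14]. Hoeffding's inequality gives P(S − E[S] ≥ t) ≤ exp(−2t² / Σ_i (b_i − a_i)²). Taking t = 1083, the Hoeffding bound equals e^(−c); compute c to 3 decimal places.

Σ(b_i − a_i)² = 230·10² + 280·10² + 22·9² = 52782.
c = 2t² / 52782 = 2·1083² / 52782 = 44.4428.

44.443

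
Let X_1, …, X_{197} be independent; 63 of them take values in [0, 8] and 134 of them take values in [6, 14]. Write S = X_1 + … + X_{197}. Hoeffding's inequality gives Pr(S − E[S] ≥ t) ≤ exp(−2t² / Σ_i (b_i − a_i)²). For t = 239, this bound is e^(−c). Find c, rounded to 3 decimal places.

9.061

Σ(b_i − a_i)² = 63·8² + 134·8² = 12608.
c = 2t² / 12608 = 2·239² / 12608 = 9.0611.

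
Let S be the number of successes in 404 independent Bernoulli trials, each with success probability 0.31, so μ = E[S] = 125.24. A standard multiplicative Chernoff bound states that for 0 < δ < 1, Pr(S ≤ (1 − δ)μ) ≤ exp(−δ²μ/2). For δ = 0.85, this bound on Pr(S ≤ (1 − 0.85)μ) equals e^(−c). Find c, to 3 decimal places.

45.243

c = δ²μ/2 = 0.85²·125.24/2 = 45.2430.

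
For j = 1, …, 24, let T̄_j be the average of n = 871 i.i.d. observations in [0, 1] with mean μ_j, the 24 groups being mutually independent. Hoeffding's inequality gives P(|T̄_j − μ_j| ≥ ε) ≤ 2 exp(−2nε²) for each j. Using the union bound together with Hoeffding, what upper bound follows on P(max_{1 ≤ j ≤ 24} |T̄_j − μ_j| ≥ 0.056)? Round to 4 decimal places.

0.2036

Per-experiment Hoeffding bound: 2·exp(−2·871·0.056²) = 2·exp(−5.46291) = 0.0084824.
Union bound over 24 events: 24·0.0084824 = 0.20358.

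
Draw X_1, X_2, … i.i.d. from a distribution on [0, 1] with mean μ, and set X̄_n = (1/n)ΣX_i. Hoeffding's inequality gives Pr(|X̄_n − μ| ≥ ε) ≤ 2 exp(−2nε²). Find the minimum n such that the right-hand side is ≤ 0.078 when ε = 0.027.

2226

Require 2·exp(−2nε²) ≤ 0.078, i.e. 2nε² ≥ ln(2/0.078) = 3.244194.
So n ≥ 3.244194 / (2·0.027²) = 2225.099.
The smallest integer n is 2226.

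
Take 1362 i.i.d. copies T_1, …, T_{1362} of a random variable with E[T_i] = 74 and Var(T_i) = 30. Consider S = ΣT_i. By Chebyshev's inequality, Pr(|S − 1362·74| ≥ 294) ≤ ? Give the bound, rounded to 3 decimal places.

Var(S) = n·Var(T_i) = 1362·30 = 40860.
Chebyshev: Pr(|S − 1362·74| ≥ 294) ≤ Var(S)/294² = 40860/86436 = 0.4727.

0.473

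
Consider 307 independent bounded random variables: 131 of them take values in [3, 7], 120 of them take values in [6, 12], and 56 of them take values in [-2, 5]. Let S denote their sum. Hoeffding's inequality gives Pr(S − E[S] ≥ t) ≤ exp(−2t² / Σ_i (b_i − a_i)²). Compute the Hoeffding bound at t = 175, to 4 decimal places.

0.0012

Σ(b_i − a_i)² = 131·4² + 120·6² + 56·7² = 9160.
Exponent = 2·175² / 9160 = 6.68668.
Bound = exp(−6.68668) = 0.00125.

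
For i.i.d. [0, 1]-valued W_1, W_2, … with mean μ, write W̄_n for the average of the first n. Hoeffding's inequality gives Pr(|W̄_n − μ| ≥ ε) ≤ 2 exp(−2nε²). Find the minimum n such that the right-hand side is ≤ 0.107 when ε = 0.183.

44

Require 2·exp(−2nε²) ≤ 0.107, i.e. 2nε² ≥ ln(2/0.107) = 2.928074.
So n ≥ 2.928074 / (2·0.183²) = 43.717.
The smallest integer n is 44.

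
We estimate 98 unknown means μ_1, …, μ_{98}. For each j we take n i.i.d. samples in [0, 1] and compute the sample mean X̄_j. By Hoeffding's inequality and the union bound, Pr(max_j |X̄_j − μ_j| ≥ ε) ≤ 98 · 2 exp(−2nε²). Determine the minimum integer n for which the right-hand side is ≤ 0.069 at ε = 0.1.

Need 2·98·exp(−2nε²) ≤ 0.069, i.e. exp(−2nε²) ≤ 0.069/196.
So 2nε² ≥ ln(196/0.069) = 7.951763.
Hence n ≥ 7.951763/(2·0.1²) = 397.588.
The smallest integer n is 398.

398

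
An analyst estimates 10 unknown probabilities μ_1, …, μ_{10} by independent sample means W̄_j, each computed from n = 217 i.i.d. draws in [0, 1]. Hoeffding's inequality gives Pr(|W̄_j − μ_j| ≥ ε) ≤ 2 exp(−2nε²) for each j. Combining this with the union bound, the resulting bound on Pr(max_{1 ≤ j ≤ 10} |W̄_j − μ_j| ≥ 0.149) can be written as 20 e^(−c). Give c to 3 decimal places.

Union bound over the 10 events: Pr(max_{1 ≤ j ≤ 10} |W̄_j − μ_j| ≥ 0.149) ≤ 10·2·exp(−2nε²) = 20 exp(−2·217·0.149²).
So c = 2·217·0.149² = 9.6352.

9.635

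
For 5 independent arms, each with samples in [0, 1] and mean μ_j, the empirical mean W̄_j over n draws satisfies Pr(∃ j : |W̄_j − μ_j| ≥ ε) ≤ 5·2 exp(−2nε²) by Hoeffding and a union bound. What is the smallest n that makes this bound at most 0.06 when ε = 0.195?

68

Need 2·5·exp(−2nε²) ≤ 0.06, i.e. exp(−2nε²) ≤ 0.06/10.
So 2nε² ≥ ln(10/0.06) = 5.115996.
Hence n ≥ 5.115996/(2·0.195²) = 67.271.
The smallest integer n is 68.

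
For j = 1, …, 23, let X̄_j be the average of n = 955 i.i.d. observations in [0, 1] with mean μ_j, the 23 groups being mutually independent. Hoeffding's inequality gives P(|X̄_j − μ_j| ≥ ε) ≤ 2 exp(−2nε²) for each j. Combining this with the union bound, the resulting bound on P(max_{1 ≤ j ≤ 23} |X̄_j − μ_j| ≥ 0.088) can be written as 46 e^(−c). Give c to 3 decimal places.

Union bound over the 23 events: P(max_{1 ≤ j ≤ 23} |X̄_j − μ_j| ≥ 0.088) ≤ 23·2·exp(−2nε²) = 46 exp(−2·955·0.088²).
So c = 2·955·0.088² = 14.7910.

14.791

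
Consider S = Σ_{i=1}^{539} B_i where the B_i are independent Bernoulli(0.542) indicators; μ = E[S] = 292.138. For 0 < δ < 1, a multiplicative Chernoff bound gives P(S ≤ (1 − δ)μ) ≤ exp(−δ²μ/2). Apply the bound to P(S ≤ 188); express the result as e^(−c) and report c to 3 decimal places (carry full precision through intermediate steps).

Write 188 = (1 − δ)μ, so δ = 1 − 188/292.138 = 0.3564685…
Then the exponent is δ²μ/2 = (μ − 188)²/(2μ) = 18.560959.

18.561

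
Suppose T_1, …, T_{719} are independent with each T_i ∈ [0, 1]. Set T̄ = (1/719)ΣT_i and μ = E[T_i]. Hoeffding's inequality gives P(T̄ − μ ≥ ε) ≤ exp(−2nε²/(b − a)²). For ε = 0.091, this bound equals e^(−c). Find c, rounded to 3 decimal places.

c = 2nε²/(b − a)² = 2·719·0.091² / 1² = 11.9081.

11.908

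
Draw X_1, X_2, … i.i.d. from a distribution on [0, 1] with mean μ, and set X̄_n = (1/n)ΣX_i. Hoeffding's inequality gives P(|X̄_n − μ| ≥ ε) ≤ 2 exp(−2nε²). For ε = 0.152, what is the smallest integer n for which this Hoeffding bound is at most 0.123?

Require 2·exp(−2nε²) ≤ 0.123, i.e. 2nε² ≥ ln(2/0.123) = 2.788718.
So n ≥ 2.788718 / (2·0.152²) = 60.351.
The smallest integer n is 61.

61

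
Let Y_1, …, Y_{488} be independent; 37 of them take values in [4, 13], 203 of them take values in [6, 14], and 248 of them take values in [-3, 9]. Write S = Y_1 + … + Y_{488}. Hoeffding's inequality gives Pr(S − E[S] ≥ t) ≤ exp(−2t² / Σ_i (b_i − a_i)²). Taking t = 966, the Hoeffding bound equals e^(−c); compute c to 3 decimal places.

Σ(b_i − a_i)² = 37·9² + 203·8² + 248·12² = 51701.
c = 2t² / 51701 = 2·966² / 51701 = 36.0982.

36.098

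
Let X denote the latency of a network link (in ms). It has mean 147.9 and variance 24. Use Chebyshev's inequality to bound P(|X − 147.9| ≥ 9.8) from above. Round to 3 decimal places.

0.250

Chebyshev: P(|X − μ| ≥ t) ≤ Var(X)/t².
Bound = 24 / 96.04 = 0.2499.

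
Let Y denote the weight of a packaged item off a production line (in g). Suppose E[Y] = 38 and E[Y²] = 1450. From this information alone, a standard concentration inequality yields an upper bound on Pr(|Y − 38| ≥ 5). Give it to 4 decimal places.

The first two moments determine the variance, so Chebyshev's inequality is the sharpest standard bound available.
Var(Y) = E[Y²] − (E[Y])² = 1450 − 1444 = 6.
Chebyshev's inequality: Pr(|Y − μ| ≥ t) ≤ Var(Y)/t² = 6/25 = 0.2400.

0.2400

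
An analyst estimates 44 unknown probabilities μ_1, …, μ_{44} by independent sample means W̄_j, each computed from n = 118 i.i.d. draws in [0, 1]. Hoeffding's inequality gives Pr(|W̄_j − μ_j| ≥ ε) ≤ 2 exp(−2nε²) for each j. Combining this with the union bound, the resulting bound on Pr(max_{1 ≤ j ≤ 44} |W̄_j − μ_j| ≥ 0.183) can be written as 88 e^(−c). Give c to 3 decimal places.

7.903

Union bound over the 44 events: Pr(max_{1 ≤ j ≤ 44} |W̄_j − μ_j| ≥ 0.183) ≤ 44·2·exp(−2nε²) = 88 exp(−2·118·0.183²).
So c = 2·118·0.183² = 7.9034.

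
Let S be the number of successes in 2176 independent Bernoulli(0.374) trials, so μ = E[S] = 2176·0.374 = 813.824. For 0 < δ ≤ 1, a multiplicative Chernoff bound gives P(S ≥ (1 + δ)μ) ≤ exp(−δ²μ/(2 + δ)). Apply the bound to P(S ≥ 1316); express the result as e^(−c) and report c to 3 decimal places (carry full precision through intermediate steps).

118.404

Write 1316 = (1 + δ)μ, so δ = 1316/813.824 − 1 = 0.6170573…
Then the exponent is δ²μ/(2 + δ) = (1316 − μ)² / (μ·(2 + δ)) = 118.404495.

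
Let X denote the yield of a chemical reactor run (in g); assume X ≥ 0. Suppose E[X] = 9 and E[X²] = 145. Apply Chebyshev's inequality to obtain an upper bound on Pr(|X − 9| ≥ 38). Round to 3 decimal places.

0.044

Var(X) = E[X²] − (E[X])² = 145 − 81 = 64.
Chebyshev's inequality: Pr(|X − μ| ≥ t) ≤ Var(X)/t² = 64/1444 = 0.0443.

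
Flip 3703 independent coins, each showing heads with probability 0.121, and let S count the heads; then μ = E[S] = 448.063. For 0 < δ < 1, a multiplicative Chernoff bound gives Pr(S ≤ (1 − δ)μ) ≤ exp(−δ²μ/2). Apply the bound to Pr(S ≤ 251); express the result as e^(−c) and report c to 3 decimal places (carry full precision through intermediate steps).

Write 251 = (1 − δ)μ, so δ = 1 − 251/448.063 = 0.4398109…
Then the exponent is δ²μ/2 = (μ − 251)²/(2μ) = 43.335230.

43.335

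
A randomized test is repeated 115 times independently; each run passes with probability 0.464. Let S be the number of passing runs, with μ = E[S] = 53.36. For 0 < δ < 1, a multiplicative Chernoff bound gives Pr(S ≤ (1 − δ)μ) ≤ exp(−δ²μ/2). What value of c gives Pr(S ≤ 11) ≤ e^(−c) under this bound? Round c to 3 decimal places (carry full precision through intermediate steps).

Write 11 = (1 − δ)μ, so δ = 1 − 11/53.36 = 0.7938531…
Then the exponent is δ²μ/2 = (μ − 11)²/(2μ) = 16.813808.

16.814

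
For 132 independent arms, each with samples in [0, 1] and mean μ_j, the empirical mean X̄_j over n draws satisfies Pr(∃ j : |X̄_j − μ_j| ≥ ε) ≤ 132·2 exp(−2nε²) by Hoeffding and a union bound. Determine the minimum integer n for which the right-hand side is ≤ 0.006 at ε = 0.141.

Need 2·132·exp(−2nε²) ≤ 0.006, i.e. exp(−2nε²) ≤ 0.006/264.
So 2nε² ≥ ln(264/0.006) = 10.691945.
Hence n ≥ 10.691945/(2·0.141²) = 268.899.
The smallest integer n is 269.

269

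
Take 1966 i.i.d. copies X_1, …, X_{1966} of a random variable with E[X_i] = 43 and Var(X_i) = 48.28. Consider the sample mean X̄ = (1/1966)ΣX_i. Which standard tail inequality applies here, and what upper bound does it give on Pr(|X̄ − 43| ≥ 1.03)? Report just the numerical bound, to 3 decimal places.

With mean and variance of each term known, Chebyshev's inequality bounds the deviation of the sum (or sample mean).
Var(X̄) = Var(X_i)/n = 48.28/1966 = 0.024557.
Chebyshev: Pr(|X̄ − 43| ≥ 1.03) ≤ Var(X̄)/(1.03)² = 48.28/(1966·1.03²) = 0.0231.

0.023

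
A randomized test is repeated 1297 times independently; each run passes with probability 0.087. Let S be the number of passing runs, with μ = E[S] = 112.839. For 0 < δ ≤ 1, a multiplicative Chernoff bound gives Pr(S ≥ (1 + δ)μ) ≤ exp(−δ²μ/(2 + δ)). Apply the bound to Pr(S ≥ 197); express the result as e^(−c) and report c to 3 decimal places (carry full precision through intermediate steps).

Write 197 = (1 + δ)μ, so δ = 197/112.839 − 1 = 0.7458503…
Then the exponent is δ²μ/(2 + δ) = (197 − μ)² / (μ·(2 + δ)) = 22.860498.

22.860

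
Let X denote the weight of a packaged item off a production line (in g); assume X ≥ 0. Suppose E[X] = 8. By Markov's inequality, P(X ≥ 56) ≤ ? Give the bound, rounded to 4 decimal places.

Markov's inequality: for a non-negative random variable, P(X ≥ a) ≤ E[X]/a.
Here E[X] = 8 and a = 56, so the bound is 8/56 = 0.1429.

0.1429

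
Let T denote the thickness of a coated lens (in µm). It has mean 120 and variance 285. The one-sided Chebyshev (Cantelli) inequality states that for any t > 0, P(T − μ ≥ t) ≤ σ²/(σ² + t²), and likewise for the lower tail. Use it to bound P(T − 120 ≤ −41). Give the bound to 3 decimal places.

0.145

Here σ² = 285 and t = 41, so σ² + t² = 1966.
Cantelli's bound: 285/1966 = 0.1450.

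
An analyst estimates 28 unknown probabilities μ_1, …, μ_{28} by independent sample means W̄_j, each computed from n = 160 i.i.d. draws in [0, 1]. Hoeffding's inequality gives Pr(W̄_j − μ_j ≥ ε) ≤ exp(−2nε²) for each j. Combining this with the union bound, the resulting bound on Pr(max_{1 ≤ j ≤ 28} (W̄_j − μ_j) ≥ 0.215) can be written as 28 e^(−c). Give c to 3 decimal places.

14.792

Union bound over the 28 events: Pr(max_{1 ≤ j ≤ 28} (W̄_j − μ_j) ≥ 0.215) ≤ 28·exp(−2nε²) = 28 exp(−2·160·0.215²).
So c = 2·160·0.215² = 14.7920.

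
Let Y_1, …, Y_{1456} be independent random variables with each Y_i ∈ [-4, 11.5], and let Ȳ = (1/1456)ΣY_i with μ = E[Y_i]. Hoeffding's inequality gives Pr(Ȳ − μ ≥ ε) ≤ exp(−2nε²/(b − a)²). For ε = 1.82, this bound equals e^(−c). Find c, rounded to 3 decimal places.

40.149

c = 2nε²/(b − a)² = 2·1456·1.82² / 15.5² = 40.1486.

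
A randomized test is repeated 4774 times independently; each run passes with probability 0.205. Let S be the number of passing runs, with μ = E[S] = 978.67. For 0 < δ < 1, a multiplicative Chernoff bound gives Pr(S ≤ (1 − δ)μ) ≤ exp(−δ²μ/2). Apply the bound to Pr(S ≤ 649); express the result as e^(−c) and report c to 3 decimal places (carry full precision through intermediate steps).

55.526

Write 649 = (1 − δ)μ, so δ = 1 − 649/978.67 = 0.3368551…
Then the exponent is δ²μ/2 = (μ − 649)²/(2μ) = 55.525514.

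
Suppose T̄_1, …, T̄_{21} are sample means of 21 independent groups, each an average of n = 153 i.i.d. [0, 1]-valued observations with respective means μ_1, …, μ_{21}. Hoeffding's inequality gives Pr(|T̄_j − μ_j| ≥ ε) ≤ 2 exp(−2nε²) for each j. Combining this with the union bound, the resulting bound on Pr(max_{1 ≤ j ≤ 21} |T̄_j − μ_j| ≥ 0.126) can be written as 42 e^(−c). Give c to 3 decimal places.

4.858

Union bound over the 21 events: Pr(max_{1 ≤ j ≤ 21} |T̄_j − μ_j| ≥ 0.126) ≤ 21·2·exp(−2nε²) = 42 exp(−2·153·0.126²).
So c = 2·153·0.126² = 4.8581.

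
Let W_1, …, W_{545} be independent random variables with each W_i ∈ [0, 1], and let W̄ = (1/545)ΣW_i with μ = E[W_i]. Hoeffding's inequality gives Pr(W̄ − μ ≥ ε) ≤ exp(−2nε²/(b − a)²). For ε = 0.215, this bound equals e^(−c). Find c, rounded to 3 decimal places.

50.385

c = 2nε²/(b − a)² = 2·545·0.215² / 1² = 50.3852.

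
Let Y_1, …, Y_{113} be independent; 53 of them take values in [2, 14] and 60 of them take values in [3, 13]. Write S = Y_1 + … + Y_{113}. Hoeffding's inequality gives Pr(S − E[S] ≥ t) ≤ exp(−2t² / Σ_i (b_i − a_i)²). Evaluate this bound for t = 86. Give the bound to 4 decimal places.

Σ(b_i − a_i)² = 53·12² + 60·10² = 13632.
Exponent = 2·86² / 13632 = 1.08509.
Bound = exp(−1.08509) = 0.33787.

0.3379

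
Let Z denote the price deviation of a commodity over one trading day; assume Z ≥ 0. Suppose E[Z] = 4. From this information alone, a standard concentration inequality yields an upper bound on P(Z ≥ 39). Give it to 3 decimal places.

0.103

Only the mean of a non-negative variable is known, so Markov's inequality is the applicable tail bound.
Markov's inequality: for a non-negative random variable, P(Z ≥ a) ≤ E[Z]/a.
Here E[Z] = 4 and a = 39, so the bound is 4/39 = 0.1026.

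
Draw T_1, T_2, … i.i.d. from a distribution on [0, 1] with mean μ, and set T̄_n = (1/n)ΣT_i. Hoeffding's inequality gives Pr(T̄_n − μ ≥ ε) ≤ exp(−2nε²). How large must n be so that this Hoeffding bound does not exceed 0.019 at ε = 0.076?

Require exp(−2nε²) ≤ 0.019, i.e. 2nε² ≥ ln(1/0.019) = 3.963316.
So n ≥ 3.963316 / (2·0.076²) = 343.085.
The smallest integer n is 344.

344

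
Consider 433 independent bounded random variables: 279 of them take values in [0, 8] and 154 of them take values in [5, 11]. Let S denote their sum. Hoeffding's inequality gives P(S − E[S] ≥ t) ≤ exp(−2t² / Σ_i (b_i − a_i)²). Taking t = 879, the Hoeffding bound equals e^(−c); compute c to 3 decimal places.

Σ(b_i − a_i)² = 279·8² + 154·6² = 23400.
c = 2t² / 23400 = 2·879² / 23400 = 66.0377.

66.038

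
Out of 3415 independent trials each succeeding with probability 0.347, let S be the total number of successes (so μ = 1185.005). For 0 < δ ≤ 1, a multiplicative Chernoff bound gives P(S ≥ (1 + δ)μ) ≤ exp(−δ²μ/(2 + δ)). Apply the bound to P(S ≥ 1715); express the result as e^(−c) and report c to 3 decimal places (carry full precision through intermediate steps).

Write 1715 = (1 + δ)μ, so δ = 1715/1185.005 − 1 = 0.4472513…
Then the exponent is δ²μ/(2 + δ) = (1715 − μ)² / (μ·(2 + δ)) = 96.860074.

96.860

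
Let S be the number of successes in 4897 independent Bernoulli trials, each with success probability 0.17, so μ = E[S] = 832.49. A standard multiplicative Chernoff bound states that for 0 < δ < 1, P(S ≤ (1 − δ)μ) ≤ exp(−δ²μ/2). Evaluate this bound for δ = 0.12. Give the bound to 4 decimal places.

0.0025

Exponent = δ²μ/2 = 0.12²·832.49/2 = 5.9939.
Bound = exp(−5.9939) = 0.00249.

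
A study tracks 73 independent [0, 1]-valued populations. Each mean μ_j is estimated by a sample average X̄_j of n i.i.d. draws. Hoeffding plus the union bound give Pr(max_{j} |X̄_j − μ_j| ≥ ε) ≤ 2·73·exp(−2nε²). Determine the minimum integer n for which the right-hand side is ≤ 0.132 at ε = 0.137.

Need 2·73·exp(−2nε²) ≤ 0.132, i.e. exp(−2nε²) ≤ 0.132/146.
So 2nε² ≥ ln(146/0.132) = 7.008560.
Hence n ≥ 7.008560/(2·0.137²) = 186.706.
The smallest integer n is 187.

187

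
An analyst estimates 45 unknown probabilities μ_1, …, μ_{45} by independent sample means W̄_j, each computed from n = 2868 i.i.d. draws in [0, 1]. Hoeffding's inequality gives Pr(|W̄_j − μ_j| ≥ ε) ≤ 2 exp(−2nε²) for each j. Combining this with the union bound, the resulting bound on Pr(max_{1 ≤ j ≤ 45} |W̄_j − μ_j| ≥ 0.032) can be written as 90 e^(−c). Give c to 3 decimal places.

Union bound over the 45 events: Pr(max_{1 ≤ j ≤ 45} |W̄_j − μ_j| ≥ 0.032) ≤ 45·2·exp(−2nε²) = 90 exp(−2·2868·0.032²).
So c = 2·2868·0.032² = 5.8737.

5.874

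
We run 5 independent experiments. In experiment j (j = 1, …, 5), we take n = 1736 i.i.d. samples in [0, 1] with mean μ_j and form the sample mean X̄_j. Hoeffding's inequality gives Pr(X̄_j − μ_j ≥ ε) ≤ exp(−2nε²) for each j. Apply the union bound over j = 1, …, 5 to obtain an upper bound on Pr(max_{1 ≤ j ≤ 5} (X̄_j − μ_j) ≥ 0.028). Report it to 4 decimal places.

0.3287

Per-experiment Hoeffding bound: exp(−2·1736·0.028²) = exp(−2.72205) = 0.06574.
Union bound over 5 events: 5·0.06574 = 0.32870.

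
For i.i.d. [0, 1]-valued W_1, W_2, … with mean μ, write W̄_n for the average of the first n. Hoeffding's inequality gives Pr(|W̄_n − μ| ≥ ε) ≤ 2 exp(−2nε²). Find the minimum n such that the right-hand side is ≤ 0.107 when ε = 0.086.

Require 2·exp(−2nε²) ≤ 0.107, i.e. 2nε² ≥ ln(2/0.107) = 2.928074.
So n ≥ 2.928074 / (2·0.086²) = 197.950.
The smallest integer n is 198.

198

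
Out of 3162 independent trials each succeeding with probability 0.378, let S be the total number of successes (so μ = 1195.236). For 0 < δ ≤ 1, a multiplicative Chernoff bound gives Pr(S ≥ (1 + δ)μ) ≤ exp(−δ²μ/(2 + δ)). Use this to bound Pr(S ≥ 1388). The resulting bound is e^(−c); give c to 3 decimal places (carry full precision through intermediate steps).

14.384

Write 1388 = (1 + δ)μ, so δ = 1388/1195.236 − 1 = 0.1612769…
Then the exponent is δ²μ/(2 + δ) = (1388 − μ)² / (μ·(2 + δ)) = 14.384268.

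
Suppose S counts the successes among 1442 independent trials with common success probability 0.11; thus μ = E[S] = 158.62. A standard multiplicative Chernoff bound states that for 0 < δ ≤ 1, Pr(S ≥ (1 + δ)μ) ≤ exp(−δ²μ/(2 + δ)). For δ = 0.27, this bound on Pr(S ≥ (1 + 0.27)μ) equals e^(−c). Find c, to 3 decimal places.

5.094

c = δ²μ/(2 + δ) = 0.27²·158.62/(2 + 0.27) = 5.0940.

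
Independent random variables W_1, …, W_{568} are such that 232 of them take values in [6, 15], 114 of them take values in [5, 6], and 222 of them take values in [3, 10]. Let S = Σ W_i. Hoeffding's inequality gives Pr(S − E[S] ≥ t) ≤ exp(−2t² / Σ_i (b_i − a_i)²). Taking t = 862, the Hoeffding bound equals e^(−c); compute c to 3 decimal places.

49.896

Σ(b_i − a_i)² = 232·9² + 114·1² + 222·7² = 29784.
c = 2t² / 29784 = 2·862² / 29784 = 49.8955.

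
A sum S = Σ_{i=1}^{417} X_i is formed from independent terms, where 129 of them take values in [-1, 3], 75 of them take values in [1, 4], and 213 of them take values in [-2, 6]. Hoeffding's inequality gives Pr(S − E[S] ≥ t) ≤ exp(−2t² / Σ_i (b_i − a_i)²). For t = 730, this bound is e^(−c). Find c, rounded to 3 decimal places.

65.103

Σ(b_i − a_i)² = 129·4² + 75·3² + 213·8² = 16371.
c = 2t² / 16371 = 2·730² / 16371 = 65.1029.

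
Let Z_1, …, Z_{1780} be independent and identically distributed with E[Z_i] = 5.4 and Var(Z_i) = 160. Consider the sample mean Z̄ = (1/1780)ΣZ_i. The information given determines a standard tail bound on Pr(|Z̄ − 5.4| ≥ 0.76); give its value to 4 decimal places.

With mean and variance of each term known, Chebyshev's inequality bounds the deviation of the sum (or sample mean).
Var(Z̄) = Var(Z_i)/n = 160/1780 = 0.089888.
Chebyshev: Pr(|Z̄ − 5.4| ≥ 0.76) ≤ Var(Z̄)/(0.76)² = 160/(1780·0.76²) = 0.1556.

0.1556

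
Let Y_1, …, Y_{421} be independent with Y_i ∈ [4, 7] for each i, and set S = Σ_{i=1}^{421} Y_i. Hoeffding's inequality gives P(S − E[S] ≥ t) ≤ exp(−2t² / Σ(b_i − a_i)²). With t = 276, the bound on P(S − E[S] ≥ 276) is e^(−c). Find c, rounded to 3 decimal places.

Σ(b_i − a_i)² = 421·(3)² = 3789.
c = 2t²/3789 = 2·276²/3789 = 40.2090.

40.209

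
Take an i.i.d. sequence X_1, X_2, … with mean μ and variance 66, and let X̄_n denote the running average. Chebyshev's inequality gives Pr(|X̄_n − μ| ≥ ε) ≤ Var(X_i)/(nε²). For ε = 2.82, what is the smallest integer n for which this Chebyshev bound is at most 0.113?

Require 66/(n·2.82²) ≤ 0.113, i.e. n ≥ 66/(0.113·2.82²) = 73.446.
The smallest integer n is 74.

74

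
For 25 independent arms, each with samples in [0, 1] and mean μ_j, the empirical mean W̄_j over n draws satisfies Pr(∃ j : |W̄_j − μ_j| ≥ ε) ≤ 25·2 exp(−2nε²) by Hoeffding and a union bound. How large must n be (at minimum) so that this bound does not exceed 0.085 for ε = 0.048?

Need 2·25·exp(−2nε²) ≤ 0.085, i.e. exp(−2nε²) ≤ 0.085/50.
So 2nε² ≥ ln(50/0.085) = 6.377127.
Hence n ≥ 6.377127/(2·0.048²) = 1383.925.
The smallest integer n is 1384.

1384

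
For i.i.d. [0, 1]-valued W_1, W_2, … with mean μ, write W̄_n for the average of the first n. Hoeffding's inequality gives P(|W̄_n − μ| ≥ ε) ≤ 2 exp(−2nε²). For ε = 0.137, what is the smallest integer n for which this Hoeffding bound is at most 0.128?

Require 2·exp(−2nε²) ≤ 0.128, i.e. 2nε² ≥ ln(2/0.128) = 2.748872.
So n ≥ 2.748872 / (2·0.137²) = 73.229.
The smallest integer n is 74.

74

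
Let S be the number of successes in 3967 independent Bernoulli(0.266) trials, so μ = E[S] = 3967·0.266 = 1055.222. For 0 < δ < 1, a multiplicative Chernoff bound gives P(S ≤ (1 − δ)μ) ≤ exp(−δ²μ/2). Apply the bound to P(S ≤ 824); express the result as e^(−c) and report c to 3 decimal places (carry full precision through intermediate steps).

25.333

Write 824 = (1 − δ)μ, so δ = 1 − 824/1055.222 = 0.2191217…
Then the exponent is δ²μ/2 = (μ − 824)²/(2μ) = 25.332875.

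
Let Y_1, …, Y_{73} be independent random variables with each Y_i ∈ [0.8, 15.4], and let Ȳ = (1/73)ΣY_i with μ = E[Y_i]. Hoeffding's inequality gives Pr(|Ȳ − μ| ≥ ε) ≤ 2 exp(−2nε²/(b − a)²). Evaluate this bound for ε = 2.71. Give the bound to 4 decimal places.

0.0131

Exponent: 2nε²/(b − a)² = 2·73·2.71² / 14.6² = 5.03021.
Bound = 2·exp(−5.03021) = 0.01307.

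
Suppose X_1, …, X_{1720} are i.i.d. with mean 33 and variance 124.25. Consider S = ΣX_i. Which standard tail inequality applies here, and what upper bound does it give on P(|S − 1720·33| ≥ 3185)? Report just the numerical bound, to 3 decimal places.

With mean and variance of each term known, Chebyshev's inequality bounds the deviation of the sum (or sample mean).
Var(S) = n·Var(X_i) = 1720·124.25 = 213710.
Chebyshev: P(|S − 1720·33| ≥ 3185) ≤ Var(S)/3185² = 213710/10144225 = 0.0211.

0.021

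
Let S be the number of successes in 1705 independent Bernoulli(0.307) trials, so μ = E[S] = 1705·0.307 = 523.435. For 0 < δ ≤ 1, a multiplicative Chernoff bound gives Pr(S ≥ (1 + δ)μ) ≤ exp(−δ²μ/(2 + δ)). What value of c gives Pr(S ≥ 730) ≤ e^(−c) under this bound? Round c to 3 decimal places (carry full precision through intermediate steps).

Write 730 = (1 + δ)μ, so δ = 730/523.435 − 1 = 0.3946335…
Then the exponent is δ²μ/(2 + δ) = (730 − μ)² / (μ·(2 + δ)) = 34.041733.

34.042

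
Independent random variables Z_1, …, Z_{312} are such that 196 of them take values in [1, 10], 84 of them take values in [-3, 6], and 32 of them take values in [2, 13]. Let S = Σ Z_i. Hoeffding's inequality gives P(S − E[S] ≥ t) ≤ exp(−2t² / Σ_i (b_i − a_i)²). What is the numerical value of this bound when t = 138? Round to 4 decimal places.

0.2382

Σ(b_i − a_i)² = 196·9² + 84·9² + 32·11² = 26552.
Exponent = 2·138² / 26552 = 1.43447.
Bound = exp(−1.43447) = 0.23824.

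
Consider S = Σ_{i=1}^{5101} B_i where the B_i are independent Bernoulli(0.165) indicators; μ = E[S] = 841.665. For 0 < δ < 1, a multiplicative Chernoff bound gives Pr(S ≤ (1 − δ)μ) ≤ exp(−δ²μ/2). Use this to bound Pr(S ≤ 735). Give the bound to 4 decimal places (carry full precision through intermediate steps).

Write 735 = (1 − δ)μ, so δ = 1 − 735/841.665 = 0.1267309…
Then the exponent is δ²μ/2 = (μ − 735)²/(2μ) = 6.758878.
Bound = exp(−6.758878) = 0.00116.

0.0012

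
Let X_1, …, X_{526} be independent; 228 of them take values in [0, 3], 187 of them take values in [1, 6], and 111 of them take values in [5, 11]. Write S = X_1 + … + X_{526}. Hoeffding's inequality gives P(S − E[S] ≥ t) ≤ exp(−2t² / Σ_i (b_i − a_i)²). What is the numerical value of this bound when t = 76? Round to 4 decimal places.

0.3405

Σ(b_i − a_i)² = 228·3² + 187·5² + 111·6² = 10723.
Exponent = 2·76² / 10723 = 1.07731.
Bound = exp(−1.07731) = 0.34051.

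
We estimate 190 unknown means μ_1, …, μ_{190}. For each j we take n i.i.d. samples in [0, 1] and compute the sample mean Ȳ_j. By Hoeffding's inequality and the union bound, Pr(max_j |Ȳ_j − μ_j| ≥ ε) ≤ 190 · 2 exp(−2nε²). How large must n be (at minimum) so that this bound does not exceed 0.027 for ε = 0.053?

Need 2·190·exp(−2nε²) ≤ 0.027, i.e. exp(−2nε²) ≤ 0.027/380.
So 2nε² ≥ ln(380/0.027) = 9.552090.
Hence n ≥ 9.552090/(2·0.053²) = 1700.265.
The smallest integer n is 1701.

1701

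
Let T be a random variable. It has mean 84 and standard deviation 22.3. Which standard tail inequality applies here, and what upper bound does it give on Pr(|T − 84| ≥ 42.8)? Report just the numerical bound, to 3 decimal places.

0.271

Mean and variance are known, so Chebyshev's inequality applies.
Chebyshev: Pr(|T − μ| ≥ t) ≤ Var(T)/t².
Var(T) = σ² = 22.3² = 497.29.
Bound = 497.29 / 1831.84 = 0.2715.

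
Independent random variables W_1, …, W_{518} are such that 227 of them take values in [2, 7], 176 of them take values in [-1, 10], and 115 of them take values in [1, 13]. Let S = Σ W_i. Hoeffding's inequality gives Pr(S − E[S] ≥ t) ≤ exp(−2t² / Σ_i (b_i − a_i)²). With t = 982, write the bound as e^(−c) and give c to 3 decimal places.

Σ(b_i − a_i)² = 227·5² + 176·11² + 115·12² = 43531.
c = 2t² / 43531 = 2·982² / 43531 = 44.3052.

44.305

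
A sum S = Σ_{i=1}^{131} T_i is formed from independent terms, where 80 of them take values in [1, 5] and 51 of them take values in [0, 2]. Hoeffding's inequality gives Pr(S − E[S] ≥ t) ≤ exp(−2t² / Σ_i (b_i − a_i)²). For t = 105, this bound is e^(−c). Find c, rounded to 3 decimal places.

14.858

Σ(b_i − a_i)² = 80·4² + 51·2² = 1484.
c = 2t² / 1484 = 2·105² / 1484 = 14.8585.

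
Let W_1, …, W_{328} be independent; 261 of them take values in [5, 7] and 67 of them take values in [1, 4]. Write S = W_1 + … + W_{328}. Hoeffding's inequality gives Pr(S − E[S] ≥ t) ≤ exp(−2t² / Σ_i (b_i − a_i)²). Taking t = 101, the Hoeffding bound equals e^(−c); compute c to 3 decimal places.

12.387

Σ(b_i − a_i)² = 261·2² + 67·3² = 1647.
c = 2t² / 1647 = 2·101² / 1647 = 12.3874.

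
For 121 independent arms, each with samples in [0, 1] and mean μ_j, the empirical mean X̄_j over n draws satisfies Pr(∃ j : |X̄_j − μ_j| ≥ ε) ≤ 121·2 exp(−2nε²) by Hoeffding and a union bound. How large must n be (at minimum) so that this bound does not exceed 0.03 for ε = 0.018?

13882

Need 2·121·exp(−2nε²) ≤ 0.03, i.e. exp(−2nε²) ≤ 0.03/242.
So 2nε² ≥ ln(242/0.03) = 8.995496.
Hence n ≥ 8.995496/(2·0.018²) = 13881.938.
The smallest integer n is 13882.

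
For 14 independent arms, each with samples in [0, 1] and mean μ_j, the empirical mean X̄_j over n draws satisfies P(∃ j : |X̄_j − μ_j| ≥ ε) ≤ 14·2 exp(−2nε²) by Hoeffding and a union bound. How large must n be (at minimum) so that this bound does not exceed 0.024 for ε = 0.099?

361

Need 2·14·exp(−2nε²) ≤ 0.024, i.e. exp(−2nε²) ≤ 0.024/28.
So 2nε² ≥ ln(28/0.024) = 7.061906.
Hence n ≥ 7.061906/(2·0.099²) = 360.265.
The smallest integer n is 361.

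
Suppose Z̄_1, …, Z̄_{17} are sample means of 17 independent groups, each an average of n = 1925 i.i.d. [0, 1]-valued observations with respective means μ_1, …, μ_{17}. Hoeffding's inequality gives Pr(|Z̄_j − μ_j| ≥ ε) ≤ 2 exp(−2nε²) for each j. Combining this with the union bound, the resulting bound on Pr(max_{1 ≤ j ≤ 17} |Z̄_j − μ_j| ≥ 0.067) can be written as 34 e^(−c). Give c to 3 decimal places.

17.283

Union bound over the 17 events: Pr(max_{1 ≤ j ≤ 17} |Z̄_j − μ_j| ≥ 0.067) ≤ 17·2·exp(−2nε²) = 34 exp(−2·1925·0.067²).
So c = 2·1925·0.067² = 17.2827.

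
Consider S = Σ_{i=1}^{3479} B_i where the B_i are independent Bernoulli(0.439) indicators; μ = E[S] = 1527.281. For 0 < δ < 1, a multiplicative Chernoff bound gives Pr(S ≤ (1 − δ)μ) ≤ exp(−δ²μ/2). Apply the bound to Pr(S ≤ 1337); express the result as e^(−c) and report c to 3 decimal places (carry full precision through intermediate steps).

11.853

Write 1337 = (1 − δ)μ, so δ = 1 − 1337/1527.281 = 0.1245881…
Then the exponent is δ²μ/2 = (μ − 1337)²/(2μ) = 11.853372.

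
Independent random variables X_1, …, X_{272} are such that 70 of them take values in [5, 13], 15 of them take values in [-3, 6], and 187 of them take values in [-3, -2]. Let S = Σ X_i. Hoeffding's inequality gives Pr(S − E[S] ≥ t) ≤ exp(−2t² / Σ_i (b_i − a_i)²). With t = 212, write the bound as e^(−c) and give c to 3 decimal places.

Σ(b_i − a_i)² = 70·8² + 15·9² + 187·1² = 5882.
c = 2t² / 5882 = 2·212² / 5882 = 15.2819.

15.282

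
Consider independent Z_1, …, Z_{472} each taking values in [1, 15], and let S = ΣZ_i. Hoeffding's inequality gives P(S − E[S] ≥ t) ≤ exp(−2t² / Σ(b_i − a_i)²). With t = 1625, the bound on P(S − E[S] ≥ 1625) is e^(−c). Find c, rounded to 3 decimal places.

57.087

Σ(b_i − a_i)² = 472·(14)² = 92512.
c = 2t²/92512 = 2·1625²/92512 = 57.0872.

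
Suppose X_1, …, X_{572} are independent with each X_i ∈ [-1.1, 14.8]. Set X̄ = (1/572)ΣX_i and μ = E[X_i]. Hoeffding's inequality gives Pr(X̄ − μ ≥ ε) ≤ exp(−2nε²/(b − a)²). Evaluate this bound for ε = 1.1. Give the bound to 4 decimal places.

Exponent: 2nε²/(b − a)² = 2·572·1.1² / 15.9² = 5.47542.
Bound = exp(−5.47542) = 0.00419.

0.0042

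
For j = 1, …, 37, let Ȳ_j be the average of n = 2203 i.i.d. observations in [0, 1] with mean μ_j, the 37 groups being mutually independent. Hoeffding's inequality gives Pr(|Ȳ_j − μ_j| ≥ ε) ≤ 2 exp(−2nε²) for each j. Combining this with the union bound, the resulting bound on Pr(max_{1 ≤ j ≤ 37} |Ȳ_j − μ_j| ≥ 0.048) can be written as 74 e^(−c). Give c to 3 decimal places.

10.151

Union bound over the 37 events: Pr(max_{1 ≤ j ≤ 37} |Ȳ_j − μ_j| ≥ 0.048) ≤ 37·2·exp(−2nε²) = 74 exp(−2·2203·0.048²).
So c = 2·2203·0.048² = 10.1514.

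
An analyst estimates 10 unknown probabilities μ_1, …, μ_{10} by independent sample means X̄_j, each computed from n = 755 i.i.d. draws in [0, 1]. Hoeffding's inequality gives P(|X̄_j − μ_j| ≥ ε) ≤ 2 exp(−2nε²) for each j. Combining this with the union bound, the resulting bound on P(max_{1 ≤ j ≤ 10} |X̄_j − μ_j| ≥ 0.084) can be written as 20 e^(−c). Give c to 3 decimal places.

10.655

Union bound over the 10 events: P(max_{1 ≤ j ≤ 10} |X̄_j − μ_j| ≥ 0.084) ≤ 10·2·exp(−2nε²) = 20 exp(−2·755·0.084²).
So c = 2·755·0.084² = 10.6546.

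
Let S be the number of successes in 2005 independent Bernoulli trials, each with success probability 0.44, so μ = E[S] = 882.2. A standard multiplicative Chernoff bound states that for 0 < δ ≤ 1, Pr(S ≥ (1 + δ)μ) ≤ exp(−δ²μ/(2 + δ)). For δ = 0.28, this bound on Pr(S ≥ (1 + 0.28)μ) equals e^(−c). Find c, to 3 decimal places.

30.335

c = δ²μ/(2 + δ) = 0.28²·882.2/(2 + 0.28) = 30.3353.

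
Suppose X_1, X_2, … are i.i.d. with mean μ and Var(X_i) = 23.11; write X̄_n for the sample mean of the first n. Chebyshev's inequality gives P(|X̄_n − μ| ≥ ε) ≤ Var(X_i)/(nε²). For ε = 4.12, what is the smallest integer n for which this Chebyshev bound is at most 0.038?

36

Require 23.11/(n·4.12²) ≤ 0.038, i.e. n ≥ 23.11/(0.038·4.12²) = 35.828.
The smallest integer n is 36.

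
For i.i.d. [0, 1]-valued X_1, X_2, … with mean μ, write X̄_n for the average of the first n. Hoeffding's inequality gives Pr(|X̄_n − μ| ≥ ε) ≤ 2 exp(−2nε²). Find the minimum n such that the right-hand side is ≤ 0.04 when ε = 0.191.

Require 2·exp(−2nε²) ≤ 0.04, i.e. 2nε² ≥ ln(2/0.04) = 3.912023.
So n ≥ 3.912023 / (2·0.191²) = 53.617.
The smallest integer n is 54.

54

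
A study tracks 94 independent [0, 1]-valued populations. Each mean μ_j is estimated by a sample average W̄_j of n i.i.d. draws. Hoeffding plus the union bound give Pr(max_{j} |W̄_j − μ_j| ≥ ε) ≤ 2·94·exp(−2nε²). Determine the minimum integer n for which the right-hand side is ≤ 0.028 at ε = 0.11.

365

Need 2·94·exp(−2nε²) ≤ 0.028, i.e. exp(−2nε²) ≤ 0.028/188.
So 2nε² ≥ ln(188/0.028) = 8.811993.
Hence n ≥ 8.811993/(2·0.11²) = 364.132.
The smallest integer n is 365.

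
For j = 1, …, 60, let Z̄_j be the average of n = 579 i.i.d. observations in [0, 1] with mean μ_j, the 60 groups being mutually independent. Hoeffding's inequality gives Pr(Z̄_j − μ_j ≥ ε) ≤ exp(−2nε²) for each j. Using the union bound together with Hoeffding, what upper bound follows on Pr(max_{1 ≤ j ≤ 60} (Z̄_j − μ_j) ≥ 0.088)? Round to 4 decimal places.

Per-experiment Hoeffding bound: exp(−2·579·0.088²) = exp(−8.96755) = 0.00012748.
Union bound over 60 events: 60·0.00012748 = 0.00765.

0.0076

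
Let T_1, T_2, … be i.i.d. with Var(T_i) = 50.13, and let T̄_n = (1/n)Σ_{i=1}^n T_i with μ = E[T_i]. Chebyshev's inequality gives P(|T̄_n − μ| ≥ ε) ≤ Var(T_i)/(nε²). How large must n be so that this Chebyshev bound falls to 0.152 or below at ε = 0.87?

436

Require 50.13/(n·0.87²) ≤ 0.152, i.e. n ≥ 50.13/(0.152·0.87²) = 435.728.
The smallest integer n is 436.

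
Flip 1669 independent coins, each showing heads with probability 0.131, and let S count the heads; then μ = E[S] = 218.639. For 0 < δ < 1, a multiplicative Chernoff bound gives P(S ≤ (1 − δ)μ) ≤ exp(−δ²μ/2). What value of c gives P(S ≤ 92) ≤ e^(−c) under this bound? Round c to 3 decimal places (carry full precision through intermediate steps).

Write 92 = (1 − δ)μ, so δ = 1 − 92/218.639 = 0.5792151…
Then the exponent is δ²μ/2 = (μ − 92)²/(2μ) = 36.675608.

36.676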